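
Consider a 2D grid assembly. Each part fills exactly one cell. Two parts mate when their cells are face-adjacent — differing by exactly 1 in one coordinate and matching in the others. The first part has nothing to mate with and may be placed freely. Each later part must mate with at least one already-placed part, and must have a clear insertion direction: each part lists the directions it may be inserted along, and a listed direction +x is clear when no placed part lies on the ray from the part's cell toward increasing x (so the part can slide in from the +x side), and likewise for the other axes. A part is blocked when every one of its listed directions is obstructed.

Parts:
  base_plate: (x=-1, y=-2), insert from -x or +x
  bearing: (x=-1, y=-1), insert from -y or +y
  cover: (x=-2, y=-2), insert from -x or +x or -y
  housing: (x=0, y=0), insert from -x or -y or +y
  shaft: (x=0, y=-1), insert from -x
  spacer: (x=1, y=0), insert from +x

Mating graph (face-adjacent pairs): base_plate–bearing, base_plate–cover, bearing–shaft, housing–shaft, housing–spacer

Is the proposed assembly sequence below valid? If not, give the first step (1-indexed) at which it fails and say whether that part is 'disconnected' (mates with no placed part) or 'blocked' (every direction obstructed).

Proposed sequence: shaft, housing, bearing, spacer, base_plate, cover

Valid

1. shaft@(0, -1) [-x clear] — {shaft}
2. housing@(0, 0) [-x clear] — {housing, shaft}
3. bearing@(-1, -1) [-y clear] — {bearing, housing, shaft}
4. spacer@(1, 0) [+x clear] — {bearing, housing, shaft, spacer}
5. base_plate@(-1, -2) [-x clear] — {base_plate, bearing, housing, shaft, spacer}
6. cover@(-2, -2) [-x clear] — {base_plate, bearing, cover, housing, shaft, spacer}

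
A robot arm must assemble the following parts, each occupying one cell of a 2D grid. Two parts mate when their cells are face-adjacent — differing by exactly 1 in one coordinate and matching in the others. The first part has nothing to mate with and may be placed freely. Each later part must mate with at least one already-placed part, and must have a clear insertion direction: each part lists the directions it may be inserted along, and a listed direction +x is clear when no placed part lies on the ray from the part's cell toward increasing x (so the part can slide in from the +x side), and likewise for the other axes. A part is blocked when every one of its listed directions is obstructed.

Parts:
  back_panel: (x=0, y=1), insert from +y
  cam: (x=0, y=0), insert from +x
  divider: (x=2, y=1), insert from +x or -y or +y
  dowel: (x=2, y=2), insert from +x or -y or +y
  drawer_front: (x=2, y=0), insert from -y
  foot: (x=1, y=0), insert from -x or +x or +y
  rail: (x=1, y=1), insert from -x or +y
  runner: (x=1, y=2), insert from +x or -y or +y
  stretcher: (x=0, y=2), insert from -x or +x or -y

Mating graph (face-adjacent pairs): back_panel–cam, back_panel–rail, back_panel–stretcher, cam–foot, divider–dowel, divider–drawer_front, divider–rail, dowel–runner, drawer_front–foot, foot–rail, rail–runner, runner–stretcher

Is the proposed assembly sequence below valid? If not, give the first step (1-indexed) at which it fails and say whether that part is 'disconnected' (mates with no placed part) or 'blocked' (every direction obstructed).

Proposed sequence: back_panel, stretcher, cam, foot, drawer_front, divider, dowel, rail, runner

1. back_panel@(0, 1) [+y clear] — {back_panel}
2. stretcher@(0, 2) [-x clear] — {back_panel, stretcher}
3. cam@(0, 0) [+x clear] — {back_panel, cam, stretcher}
4. foot@(1, 0) [+x clear] — {back_panel, cam, foot, stretcher}
5. drawer_front@(2, 0) [-y clear] — {back_panel, cam, drawer_front, foot, stretcher}
6. divider@(2, 1) [+x clear] — {back_panel, cam, divider, drawer_front, foot, stretcher}
7. dowel@(2, 2) [+x clear] — {back_panel, cam, divider, dowel, drawer_front, foot, stretcher}
8. rail@(1, 1) [+y clear] — {back_panel, cam, divider, dowel, drawer_front, foot, rail, stretcher}
9. runner@(1, 2) [+y clear] — {back_panel, cam, divider, dowel, drawer_front, foot, rail, runner, stretcher}

Valid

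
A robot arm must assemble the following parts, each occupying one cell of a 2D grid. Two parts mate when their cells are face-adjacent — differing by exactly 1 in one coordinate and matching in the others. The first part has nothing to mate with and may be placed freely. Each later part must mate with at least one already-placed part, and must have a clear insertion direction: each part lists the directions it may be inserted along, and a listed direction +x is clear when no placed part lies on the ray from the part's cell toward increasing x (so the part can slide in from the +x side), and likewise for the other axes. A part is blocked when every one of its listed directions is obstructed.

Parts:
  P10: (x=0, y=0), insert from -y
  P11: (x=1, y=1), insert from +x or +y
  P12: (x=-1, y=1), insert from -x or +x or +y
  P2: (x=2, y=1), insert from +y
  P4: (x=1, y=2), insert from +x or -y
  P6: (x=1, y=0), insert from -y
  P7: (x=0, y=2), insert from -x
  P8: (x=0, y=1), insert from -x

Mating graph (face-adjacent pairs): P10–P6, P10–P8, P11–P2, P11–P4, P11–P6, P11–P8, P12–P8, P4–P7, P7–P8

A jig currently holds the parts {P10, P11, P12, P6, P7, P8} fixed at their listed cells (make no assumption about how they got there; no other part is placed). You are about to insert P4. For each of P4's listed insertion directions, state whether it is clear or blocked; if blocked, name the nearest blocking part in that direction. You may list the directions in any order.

+x: clear; -y: blocked by P11

+x: ray from P4(1, 2) has no placed part ⇒ clear
-y: nearest on ray is P11@(1, 1) ⇒ blocked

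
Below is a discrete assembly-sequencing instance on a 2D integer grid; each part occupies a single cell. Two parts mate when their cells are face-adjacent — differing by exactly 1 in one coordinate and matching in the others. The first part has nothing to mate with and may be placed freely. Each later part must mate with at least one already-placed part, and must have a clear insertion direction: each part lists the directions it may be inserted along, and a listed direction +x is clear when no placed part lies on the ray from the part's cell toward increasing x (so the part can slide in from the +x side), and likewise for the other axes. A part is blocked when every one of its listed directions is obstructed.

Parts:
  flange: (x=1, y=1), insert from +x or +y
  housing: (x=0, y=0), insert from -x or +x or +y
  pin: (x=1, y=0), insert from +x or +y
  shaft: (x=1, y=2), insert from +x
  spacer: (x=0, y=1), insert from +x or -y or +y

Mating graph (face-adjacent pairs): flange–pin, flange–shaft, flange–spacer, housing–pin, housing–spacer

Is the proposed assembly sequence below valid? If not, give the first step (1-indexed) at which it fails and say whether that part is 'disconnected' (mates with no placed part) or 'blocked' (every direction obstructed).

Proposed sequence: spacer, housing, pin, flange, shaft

1. spacer@(0, 1) [+x clear] — {spacer}
2. housing@(0, 0) [-x clear] — {housing, spacer}
3. pin@(1, 0) [+x clear] — {housing, pin, spacer}
4. flange@(1, 1) [+x clear] — {flange, housing, pin, spacer}
5. shaft@(1, 2) [+x clear] — {flange, housing, pin, shaft, spacer}

Valid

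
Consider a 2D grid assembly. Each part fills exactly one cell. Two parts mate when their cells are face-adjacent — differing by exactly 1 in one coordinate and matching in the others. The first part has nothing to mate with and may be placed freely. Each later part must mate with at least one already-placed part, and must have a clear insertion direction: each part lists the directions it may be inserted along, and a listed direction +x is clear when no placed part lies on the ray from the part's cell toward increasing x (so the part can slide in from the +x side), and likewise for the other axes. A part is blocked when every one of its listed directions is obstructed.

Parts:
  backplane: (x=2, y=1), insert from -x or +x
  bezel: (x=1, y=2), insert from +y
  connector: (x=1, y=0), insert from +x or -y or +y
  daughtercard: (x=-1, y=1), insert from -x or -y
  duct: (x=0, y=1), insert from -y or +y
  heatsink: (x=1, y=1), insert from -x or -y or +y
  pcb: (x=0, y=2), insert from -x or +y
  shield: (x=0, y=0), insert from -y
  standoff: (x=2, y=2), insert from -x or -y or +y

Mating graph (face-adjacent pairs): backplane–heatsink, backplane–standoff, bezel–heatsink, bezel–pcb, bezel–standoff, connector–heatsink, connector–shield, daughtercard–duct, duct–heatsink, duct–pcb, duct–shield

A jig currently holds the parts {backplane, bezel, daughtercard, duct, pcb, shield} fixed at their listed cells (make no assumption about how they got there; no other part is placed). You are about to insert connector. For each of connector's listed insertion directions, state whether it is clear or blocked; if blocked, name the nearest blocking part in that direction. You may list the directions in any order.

+x: ray from connector(1, 0) has no placed part ⇒ clear
-y: ray from connector(1, 0) has no placed part ⇒ clear
+y: nearest on ray is bezel@(1, 2) ⇒ blocked

+x: clear; +y: blocked by bezel; -y: clear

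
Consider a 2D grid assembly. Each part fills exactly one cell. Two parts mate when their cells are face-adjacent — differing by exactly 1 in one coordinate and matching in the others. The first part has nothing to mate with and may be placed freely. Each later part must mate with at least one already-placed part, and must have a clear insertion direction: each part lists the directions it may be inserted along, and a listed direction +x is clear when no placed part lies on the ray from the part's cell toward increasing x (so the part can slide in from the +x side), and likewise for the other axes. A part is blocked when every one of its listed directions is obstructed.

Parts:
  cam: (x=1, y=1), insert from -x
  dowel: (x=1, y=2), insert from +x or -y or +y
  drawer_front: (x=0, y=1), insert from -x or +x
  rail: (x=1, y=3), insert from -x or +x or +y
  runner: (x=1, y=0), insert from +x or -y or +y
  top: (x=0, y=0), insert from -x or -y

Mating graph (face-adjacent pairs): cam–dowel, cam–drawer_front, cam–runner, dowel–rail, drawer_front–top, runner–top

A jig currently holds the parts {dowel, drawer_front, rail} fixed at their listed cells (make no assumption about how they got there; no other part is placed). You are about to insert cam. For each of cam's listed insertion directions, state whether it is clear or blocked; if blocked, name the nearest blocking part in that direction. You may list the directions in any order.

-x: blocked by drawer_front

-x: nearest on ray is drawer_front@(0, 1) ⇒ blocked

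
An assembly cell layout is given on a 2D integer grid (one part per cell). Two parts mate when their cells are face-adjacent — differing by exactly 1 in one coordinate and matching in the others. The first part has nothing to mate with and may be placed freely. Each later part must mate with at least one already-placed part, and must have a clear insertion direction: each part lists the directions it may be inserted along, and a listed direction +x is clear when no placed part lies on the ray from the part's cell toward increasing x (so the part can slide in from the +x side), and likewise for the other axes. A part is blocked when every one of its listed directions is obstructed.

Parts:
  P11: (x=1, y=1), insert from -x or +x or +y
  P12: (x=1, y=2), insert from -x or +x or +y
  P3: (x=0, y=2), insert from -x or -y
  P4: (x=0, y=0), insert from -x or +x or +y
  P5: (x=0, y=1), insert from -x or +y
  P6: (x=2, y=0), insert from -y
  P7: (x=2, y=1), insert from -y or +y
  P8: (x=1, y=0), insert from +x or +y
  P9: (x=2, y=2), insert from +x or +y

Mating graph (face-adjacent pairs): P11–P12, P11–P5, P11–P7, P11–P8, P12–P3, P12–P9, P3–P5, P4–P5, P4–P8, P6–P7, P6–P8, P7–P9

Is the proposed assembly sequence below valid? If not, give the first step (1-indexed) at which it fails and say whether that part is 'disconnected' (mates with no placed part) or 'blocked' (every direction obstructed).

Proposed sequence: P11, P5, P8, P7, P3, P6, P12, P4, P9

Valid

1. P11@(1, 1) [-x clear] — {P11}
2. P5@(0, 1) [-x clear] — {P11, P5}
3. P8@(1, 0) [+x clear] — {P11, P5, P8}
4. P7@(2, 1) [-y clear] — {P11, P5, P7, P8}
5. P3@(0, 2) [-x clear] — {P11, P3, P5, P7, P8}
6. P6@(2, 0) [-y clear] — {P11, P3, P5, P6, P7, P8}
7. P12@(1, 2) [+x clear] — {P11, P12, P3, P5, P6, P7, P8}
8. P4@(0, 0) [-x clear] — {P11, P12, P3, P4, P5, P6, P7, P8}
9. P9@(2, 2) [+x clear] — {P11, P12, P3, P4, P5, P6, P7, P8, P9}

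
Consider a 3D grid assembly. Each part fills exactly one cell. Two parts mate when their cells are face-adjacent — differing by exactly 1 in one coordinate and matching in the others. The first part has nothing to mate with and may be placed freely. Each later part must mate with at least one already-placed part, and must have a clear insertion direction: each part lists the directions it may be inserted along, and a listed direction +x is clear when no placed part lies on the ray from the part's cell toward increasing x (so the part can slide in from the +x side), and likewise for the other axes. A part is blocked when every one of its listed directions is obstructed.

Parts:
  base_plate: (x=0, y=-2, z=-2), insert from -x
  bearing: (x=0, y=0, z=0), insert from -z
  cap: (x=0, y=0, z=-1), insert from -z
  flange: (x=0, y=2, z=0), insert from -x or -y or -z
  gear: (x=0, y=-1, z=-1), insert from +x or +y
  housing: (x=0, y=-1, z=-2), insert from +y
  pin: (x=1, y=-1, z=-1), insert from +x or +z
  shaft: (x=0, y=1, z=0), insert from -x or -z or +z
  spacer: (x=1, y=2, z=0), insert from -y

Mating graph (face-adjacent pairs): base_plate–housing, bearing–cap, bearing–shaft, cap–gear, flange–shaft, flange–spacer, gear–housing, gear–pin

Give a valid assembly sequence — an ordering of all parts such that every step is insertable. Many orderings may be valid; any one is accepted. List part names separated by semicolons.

1. bearing@(0, 0, 0) [-z clear] — {bearing}
2. shaft@(0, 1, 0) [-x clear] — {bearing, shaft}
3. flange@(0, 2, 0) [-x clear] — {bearing, flange, shaft}
4. spacer@(1, 2, 0) [-y clear] — {bearing, flange, shaft, spacer}
5. cap@(0, 0, -1) [-z clear] — {bearing, cap, flange, shaft, spacer}
6. gear@(0, -1, -1) [+x clear] — {bearing, cap, flange, gear, shaft, spacer}
7. housing@(0, -1, -2) [+y clear] — {bearing, cap, flange, gear, housing, shaft, spacer}
8. base_plate@(0, -2, -2) [-x clear] — {base_plate, bearing, cap, flange, gear, housing, shaft, spacer}
9. pin@(1, -1, -1) [+x clear] — {base_plate, bearing, cap, flange, gear, housing, pin, shaft, spacer}

bearing; shaft; flange; spacer; cap; gear; housing; base_plate; pin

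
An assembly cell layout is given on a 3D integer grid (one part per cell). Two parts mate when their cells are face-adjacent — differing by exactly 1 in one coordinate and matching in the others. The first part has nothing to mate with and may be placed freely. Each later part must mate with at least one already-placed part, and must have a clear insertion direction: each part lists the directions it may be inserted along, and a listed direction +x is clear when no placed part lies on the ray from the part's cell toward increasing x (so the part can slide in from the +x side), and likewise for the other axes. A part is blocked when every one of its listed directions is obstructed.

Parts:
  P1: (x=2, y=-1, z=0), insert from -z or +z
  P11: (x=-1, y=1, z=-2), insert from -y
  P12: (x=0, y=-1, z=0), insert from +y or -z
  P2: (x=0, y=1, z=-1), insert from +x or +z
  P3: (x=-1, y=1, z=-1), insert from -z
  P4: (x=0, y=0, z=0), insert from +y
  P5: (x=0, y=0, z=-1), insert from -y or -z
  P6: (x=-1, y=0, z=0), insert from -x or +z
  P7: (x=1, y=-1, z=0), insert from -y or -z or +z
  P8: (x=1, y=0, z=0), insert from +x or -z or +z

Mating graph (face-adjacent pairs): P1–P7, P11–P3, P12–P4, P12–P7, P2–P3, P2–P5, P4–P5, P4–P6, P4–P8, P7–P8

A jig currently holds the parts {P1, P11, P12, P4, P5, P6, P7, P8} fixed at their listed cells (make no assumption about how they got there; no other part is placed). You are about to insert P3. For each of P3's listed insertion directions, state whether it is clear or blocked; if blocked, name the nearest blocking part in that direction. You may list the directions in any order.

-z: blocked by P11

-z: nearest on ray is P11@(-1, 1, -2) ⇒ blocked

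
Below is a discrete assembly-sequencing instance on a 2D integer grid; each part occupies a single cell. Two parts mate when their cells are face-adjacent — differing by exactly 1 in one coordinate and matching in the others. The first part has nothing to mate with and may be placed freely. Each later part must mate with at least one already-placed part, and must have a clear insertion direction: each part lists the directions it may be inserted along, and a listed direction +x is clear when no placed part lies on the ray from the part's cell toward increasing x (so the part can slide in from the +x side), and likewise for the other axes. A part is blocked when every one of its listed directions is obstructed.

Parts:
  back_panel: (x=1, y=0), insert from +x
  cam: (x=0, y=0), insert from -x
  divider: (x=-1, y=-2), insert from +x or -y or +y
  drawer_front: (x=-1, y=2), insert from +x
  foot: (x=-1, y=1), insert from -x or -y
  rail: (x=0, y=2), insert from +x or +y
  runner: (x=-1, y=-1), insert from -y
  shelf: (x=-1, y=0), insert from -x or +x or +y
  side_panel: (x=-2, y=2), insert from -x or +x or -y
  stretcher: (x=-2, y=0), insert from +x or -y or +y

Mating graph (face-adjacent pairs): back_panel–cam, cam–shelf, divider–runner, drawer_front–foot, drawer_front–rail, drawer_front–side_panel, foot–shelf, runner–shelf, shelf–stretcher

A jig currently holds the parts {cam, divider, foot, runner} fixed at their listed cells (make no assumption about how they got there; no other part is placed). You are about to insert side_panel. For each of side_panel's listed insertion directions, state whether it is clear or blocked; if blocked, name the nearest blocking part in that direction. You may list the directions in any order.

-x: ray from side_panel(-2, 2) has no placed part ⇒ clear
+x: ray from side_panel(-2, 2) has no placed part ⇒ clear
-y: ray from side_panel(-2, 2) has no placed part ⇒ clear

+x: clear; -x: clear; -y: clear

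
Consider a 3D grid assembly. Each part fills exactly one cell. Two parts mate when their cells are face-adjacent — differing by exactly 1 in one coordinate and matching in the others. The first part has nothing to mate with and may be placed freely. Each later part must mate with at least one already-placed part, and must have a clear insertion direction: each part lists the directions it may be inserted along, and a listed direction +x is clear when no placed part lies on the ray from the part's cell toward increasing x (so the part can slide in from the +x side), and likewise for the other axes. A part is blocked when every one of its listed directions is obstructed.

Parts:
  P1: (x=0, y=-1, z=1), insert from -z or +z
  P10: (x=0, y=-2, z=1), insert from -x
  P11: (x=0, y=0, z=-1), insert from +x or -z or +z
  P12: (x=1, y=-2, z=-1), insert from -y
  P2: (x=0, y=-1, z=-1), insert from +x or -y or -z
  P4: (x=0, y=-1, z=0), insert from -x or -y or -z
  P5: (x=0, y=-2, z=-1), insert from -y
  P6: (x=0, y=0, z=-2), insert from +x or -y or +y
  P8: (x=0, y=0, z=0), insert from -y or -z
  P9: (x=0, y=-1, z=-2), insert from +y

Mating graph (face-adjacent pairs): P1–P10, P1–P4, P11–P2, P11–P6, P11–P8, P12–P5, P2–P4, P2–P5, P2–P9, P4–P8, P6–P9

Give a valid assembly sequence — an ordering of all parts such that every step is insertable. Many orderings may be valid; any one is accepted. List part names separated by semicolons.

1. P8@(0, 0, 0) [-y clear] — {P8}
2. P4@(0, -1, 0) [-x clear] — {P4, P8}
3. P2@(0, -1, -1) [+x clear] — {P2, P4, P8}
4. P5@(0, -2, -1) [-y clear] — {P2, P4, P5, P8}
5. P11@(0, 0, -1) [+x clear] — {P11, P2, P4, P5, P8}
6. P1@(0, -1, 1) [+z clear] — {P1, P11, P2, P4, P5, P8}
7. P12@(1, -2, -1) [-y clear] — {P1, P11, P12, P2, P4, P5, P8}
8. P9@(0, -1, -2) [+y clear] — {P1, P11, P12, P2, P4, P5, P8, P9}
9. P6@(0, 0, -2) [+x clear] — {P1, P11, P12, P2, P4, P5, P6, P8, P9}
10. P10@(0, -2, 1) [-x clear] — {P1, P10, P11, P12, P2, P4, P5, P6, P8, P9}

P8; P4; P2; P5; P11; P1; P12; P9; P6; P10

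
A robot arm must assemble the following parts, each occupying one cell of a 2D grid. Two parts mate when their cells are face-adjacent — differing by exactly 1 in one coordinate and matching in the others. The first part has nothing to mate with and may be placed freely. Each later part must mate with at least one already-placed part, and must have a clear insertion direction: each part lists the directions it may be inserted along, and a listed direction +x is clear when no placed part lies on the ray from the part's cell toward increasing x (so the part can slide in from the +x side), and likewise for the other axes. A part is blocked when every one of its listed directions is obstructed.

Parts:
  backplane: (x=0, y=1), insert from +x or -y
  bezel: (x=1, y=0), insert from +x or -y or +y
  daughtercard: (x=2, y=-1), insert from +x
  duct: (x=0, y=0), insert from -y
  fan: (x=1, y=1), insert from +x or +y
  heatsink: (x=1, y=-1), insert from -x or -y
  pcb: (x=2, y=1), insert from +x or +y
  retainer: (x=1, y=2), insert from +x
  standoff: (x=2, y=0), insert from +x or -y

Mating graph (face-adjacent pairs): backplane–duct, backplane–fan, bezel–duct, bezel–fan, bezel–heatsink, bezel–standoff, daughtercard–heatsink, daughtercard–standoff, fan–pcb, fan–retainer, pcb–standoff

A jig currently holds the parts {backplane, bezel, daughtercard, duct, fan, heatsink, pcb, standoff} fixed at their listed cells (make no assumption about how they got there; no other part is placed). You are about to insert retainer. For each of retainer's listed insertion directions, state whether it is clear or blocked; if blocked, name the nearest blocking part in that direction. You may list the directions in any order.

+x: ray from retainer(1, 2) has no placed part ⇒ clear

+x: clear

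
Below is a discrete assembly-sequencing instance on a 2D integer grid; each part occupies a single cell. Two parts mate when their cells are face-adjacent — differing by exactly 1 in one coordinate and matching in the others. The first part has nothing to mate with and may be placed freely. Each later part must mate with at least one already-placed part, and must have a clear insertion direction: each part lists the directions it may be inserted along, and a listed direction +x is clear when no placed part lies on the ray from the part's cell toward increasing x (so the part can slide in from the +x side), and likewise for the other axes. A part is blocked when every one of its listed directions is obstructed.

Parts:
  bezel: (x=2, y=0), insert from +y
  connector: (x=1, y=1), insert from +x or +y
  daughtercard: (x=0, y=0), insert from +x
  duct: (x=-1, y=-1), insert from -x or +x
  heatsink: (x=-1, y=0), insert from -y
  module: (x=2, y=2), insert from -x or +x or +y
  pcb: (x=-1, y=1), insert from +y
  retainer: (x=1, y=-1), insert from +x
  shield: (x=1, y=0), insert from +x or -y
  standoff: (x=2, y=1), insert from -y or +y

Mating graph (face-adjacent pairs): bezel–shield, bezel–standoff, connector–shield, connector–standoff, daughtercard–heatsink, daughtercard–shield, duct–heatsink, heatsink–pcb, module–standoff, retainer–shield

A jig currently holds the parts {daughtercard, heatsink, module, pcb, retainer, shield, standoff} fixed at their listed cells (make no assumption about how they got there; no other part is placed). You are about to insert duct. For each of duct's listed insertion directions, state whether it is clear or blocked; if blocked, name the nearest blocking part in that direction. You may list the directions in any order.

-x: ray from duct(-1, -1) has no placed part ⇒ clear
+x: nearest on ray is retainer@(1, -1) ⇒ blocked

+x: blocked by retainer; -x: clear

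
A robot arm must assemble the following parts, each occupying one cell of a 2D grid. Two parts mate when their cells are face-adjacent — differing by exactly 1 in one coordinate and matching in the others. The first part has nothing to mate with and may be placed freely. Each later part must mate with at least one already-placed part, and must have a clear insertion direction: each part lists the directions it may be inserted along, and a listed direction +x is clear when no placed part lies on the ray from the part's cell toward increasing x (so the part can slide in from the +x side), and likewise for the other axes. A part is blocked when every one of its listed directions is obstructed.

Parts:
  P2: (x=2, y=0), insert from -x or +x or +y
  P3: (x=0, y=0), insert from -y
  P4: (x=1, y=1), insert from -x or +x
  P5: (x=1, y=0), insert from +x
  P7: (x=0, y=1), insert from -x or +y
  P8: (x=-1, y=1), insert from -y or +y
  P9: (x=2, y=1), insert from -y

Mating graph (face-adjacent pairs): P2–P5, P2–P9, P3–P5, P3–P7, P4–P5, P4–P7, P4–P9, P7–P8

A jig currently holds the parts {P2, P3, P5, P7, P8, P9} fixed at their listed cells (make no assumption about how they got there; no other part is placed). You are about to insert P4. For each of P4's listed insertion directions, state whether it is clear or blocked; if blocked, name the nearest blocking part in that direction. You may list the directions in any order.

-x: nearest on ray is P7@(0, 1) ⇒ blocked
+x: nearest on ray is P9@(2, 1) ⇒ blocked

+x: blocked by P9; -x: blocked by P7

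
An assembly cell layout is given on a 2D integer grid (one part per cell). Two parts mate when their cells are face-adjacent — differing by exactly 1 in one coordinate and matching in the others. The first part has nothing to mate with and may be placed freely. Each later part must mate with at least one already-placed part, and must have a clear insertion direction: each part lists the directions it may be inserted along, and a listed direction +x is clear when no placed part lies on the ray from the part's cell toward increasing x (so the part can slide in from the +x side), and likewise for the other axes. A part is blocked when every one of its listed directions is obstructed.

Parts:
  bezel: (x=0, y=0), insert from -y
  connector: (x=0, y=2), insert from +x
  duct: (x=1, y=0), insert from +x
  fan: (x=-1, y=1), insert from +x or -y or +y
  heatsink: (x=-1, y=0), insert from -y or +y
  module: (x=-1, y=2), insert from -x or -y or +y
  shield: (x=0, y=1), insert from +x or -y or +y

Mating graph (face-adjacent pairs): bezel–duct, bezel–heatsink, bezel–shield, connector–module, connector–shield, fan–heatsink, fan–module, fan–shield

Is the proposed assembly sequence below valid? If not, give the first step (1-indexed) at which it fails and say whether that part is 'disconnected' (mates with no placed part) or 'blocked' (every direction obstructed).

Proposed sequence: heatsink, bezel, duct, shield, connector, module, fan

1. heatsink@(-1, 0) [-y clear] — {heatsink}
2. bezel@(0, 0) [-y clear] — {bezel, heatsink}
3. duct@(1, 0) [+x clear] — {bezel, duct, heatsink}
4. shield@(0, 1) [+x clear] — {bezel, duct, heatsink, shield}
5. connector@(0, 2) [+x clear] — {bezel, connector, duct, heatsink, shield}
6. module@(-1, 2) [-x clear] — {bezel, connector, duct, heatsink, module, shield}
7. fan@(-1, 1) — +x/-y/+y all obstructed ⇒ blocked

Invalid at step 7 (blocked)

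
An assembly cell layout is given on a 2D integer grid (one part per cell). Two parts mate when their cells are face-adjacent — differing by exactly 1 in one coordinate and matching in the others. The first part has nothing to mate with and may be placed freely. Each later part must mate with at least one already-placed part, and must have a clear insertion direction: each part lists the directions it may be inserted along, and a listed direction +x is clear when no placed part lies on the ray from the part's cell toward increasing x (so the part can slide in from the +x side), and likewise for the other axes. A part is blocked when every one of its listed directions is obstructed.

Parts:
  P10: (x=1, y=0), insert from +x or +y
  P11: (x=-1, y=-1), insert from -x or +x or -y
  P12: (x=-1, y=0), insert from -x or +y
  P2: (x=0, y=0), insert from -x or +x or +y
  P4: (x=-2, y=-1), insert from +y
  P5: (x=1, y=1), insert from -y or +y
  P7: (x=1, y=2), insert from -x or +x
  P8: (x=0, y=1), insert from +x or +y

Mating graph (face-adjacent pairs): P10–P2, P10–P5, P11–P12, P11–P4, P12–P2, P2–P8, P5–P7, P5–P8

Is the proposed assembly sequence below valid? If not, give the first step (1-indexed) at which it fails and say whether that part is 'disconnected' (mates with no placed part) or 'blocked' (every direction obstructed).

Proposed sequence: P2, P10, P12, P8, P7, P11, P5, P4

Invalid at step 5 (disconnected)

1. P2@(0, 0) [-x clear] — {P2}
2. P10@(1, 0) [+x clear] — {P10, P2}
3. P12@(-1, 0) [-x clear] — {P10, P12, P2}
4. P8@(0, 1) [+x clear] — {P10, P12, P2, P8}
5. P7@(1, 2) — no placed neighbour ⇒ disconnected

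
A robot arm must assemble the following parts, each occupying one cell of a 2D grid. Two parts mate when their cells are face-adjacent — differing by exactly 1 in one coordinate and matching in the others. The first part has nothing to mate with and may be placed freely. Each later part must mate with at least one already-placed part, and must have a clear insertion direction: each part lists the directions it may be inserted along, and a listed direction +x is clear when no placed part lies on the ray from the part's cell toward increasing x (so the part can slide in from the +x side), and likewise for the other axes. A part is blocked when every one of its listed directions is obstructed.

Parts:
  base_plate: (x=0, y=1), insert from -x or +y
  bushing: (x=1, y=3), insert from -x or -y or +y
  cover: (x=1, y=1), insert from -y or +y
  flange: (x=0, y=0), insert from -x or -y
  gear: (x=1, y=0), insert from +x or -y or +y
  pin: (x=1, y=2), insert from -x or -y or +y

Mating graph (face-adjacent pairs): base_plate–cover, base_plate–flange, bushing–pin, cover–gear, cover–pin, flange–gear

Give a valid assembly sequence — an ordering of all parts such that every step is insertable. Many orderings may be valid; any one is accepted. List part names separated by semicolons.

bushing; pin; cover; gear; flange; base_plate

1. bushing@(1, 3) [-x clear] — {bushing}
2. pin@(1, 2) [-x clear] — {bushing, pin}
3. cover@(1, 1) [-y clear] — {bushing, cover, pin}
4. gear@(1, 0) [+x clear] — {bushing, cover, gear, pin}
5. flange@(0, 0) [-x clear] — {bushing, cover, flange, gear, pin}
6. base_plate@(0, 1) [-x clear] — {base_plate, bushing, cover, flange, gear, pin}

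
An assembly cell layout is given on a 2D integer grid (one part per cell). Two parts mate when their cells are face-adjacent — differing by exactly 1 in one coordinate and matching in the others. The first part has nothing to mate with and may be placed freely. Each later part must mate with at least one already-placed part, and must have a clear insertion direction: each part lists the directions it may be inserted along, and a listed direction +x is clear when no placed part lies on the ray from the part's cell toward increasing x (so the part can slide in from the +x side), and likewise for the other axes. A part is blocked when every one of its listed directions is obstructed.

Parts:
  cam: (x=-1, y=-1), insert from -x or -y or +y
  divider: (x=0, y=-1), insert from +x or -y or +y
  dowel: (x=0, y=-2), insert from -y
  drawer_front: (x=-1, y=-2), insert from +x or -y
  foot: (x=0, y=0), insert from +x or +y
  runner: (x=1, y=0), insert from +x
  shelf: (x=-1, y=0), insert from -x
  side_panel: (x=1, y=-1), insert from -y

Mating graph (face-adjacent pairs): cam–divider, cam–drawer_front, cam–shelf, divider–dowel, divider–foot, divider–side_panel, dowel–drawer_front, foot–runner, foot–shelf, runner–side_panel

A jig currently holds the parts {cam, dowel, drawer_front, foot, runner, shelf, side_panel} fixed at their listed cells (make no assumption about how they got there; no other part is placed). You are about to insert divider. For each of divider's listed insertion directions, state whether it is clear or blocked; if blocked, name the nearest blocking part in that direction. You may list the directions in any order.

+x: blocked by side_panel; +y: blocked by foot; -y: blocked by dowel

+x: nearest on ray is side_panel@(1, -1) ⇒ blocked
-y: nearest on ray is dowel@(0, -2) ⇒ blocked
+y: nearest on ray is foot@(0, 0) ⇒ blocked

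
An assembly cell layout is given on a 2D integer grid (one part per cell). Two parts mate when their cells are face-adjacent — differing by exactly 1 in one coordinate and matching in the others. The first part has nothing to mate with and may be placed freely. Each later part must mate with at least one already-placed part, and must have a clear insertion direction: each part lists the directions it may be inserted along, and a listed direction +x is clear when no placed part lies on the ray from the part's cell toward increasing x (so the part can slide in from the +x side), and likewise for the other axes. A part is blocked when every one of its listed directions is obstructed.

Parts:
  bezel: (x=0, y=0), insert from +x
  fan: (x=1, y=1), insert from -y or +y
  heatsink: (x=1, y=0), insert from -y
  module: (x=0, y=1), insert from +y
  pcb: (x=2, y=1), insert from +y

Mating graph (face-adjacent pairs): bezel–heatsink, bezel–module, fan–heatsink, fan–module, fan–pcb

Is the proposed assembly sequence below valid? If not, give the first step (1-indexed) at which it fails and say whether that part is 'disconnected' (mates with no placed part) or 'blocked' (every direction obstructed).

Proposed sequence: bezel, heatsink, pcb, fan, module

Invalid at step 3 (disconnected)

1. bezel@(0, 0) [+x clear] — {bezel}
2. heatsink@(1, 0) [-y clear] — {bezel, heatsink}
3. pcb@(2, 1) — no placed neighbour ⇒ disconnected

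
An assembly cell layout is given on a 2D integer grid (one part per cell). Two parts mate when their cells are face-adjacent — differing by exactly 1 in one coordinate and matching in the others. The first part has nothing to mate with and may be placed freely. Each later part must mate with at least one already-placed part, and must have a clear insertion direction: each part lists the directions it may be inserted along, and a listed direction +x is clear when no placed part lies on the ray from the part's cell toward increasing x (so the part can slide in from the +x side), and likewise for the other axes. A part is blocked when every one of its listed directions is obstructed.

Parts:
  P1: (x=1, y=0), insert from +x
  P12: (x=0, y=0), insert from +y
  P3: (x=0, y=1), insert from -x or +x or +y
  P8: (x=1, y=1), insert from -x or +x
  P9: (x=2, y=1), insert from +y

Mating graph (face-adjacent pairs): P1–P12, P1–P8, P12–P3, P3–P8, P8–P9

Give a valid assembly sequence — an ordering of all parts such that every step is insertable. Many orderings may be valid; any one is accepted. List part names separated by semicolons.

1. P8@(1, 1) [-x clear] — {P8}
2. P1@(1, 0) [+x clear] — {P1, P8}
3. P9@(2, 1) [+y clear] — {P1, P8, P9}
4. P12@(0, 0) [+y clear] — {P1, P12, P8, P9}
5. P3@(0, 1) [-x clear] — {P1, P12, P3, P8, P9}

P8; P1; P9; P12; P3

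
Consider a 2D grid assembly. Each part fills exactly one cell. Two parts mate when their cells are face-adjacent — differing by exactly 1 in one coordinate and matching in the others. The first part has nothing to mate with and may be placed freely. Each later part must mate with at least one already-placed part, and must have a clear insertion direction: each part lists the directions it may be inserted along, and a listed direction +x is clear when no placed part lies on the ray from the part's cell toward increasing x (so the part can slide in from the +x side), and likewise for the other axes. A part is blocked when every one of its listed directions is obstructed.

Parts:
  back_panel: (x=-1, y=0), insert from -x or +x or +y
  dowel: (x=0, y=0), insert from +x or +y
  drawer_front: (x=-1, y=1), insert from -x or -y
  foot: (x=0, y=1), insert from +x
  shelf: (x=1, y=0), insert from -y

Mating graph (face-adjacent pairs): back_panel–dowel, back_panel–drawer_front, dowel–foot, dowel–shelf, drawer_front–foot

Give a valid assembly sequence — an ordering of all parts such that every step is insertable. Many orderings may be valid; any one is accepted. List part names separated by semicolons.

dowel; foot; back_panel; drawer_front; shelf

1. dowel@(0, 0) [+x clear] — {dowel}
2. foot@(0, 1) [+x clear] — {dowel, foot}
3. back_panel@(-1, 0) [-x clear] — {back_panel, dowel, foot}
4. drawer_front@(-1, 1) [-x clear] — {back_panel, dowel, drawer_front, foot}
5. shelf@(1, 0) [-y clear] — {back_panel, dowel, drawer_front, foot, shelf}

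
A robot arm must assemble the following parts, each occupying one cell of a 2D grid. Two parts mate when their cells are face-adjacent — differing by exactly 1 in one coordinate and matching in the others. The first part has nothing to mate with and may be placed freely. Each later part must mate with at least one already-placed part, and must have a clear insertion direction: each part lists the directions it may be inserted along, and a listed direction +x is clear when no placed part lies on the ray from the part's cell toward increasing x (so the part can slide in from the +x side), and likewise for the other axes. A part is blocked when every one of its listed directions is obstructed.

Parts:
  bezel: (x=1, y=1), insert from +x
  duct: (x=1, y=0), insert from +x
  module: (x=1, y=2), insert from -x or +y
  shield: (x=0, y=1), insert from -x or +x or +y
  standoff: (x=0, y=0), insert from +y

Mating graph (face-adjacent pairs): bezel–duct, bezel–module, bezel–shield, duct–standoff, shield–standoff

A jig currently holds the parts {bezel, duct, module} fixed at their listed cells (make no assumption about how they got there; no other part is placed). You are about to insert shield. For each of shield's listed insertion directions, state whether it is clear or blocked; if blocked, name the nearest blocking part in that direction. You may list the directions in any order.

-x: ray from shield(0, 1) has no placed part ⇒ clear
+x: nearest on ray is bezel@(1, 1) ⇒ blocked
+y: ray from shield(0, 1) has no placed part ⇒ clear

+x: blocked by bezel; +y: clear; -x: clear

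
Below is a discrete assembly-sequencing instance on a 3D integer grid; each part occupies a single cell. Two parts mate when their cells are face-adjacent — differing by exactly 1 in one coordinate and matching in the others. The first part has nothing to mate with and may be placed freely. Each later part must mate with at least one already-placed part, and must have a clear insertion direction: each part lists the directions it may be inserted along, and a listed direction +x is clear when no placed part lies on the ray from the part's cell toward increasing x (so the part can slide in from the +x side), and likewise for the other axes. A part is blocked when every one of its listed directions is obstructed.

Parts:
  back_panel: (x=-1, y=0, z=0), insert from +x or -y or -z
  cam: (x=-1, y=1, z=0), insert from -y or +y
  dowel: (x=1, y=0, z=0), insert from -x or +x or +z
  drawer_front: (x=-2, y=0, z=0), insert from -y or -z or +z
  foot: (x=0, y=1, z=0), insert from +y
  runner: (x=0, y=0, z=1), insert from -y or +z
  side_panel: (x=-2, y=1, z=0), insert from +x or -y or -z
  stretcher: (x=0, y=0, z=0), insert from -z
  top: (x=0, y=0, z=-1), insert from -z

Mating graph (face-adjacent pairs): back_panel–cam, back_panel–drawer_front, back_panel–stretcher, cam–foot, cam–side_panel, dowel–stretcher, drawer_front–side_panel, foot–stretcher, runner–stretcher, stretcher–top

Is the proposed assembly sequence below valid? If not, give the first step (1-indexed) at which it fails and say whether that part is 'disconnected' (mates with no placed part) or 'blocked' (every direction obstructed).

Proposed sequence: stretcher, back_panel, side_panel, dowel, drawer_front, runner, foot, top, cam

1. stretcher@(0, 0, 0) [-z clear] — {stretcher}
2. back_panel@(-1, 0, 0) [-y clear] — {back_panel, stretcher}
3. side_panel@(-2, 1, 0) — no placed neighbour ⇒ disconnected

Invalid at step 3 (disconnected)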